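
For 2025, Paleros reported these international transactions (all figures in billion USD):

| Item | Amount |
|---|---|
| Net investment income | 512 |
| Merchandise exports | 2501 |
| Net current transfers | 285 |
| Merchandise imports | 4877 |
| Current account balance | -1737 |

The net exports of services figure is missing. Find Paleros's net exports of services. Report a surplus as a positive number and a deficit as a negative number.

Current account = goods balance + services balance + net primary income + net secondary income
Sum of the known components = -1579
Net exports of services = CA - (known components) = -1737 - (-1579) = -158

-158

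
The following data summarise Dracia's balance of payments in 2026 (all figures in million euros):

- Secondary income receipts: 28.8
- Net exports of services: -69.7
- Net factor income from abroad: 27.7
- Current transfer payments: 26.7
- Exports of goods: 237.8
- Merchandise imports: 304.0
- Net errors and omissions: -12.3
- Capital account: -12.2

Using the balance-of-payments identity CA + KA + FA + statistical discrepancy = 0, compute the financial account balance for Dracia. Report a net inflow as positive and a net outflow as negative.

130.6

Goods balance = 237.8 - 304.0 = -66.2
Services balance = -69.7
Trade balance (goods + services) = -66.2 + (-69.7) = -135.9
Net primary income = 27.7
Net secondary income = 28.8 - 26.7 = 2.1
Current account = -135.9 + 27.7 + 2.1 = -106.1
Financial account = -(-106.1 + (-12.2) + (-12.3)) = 130.6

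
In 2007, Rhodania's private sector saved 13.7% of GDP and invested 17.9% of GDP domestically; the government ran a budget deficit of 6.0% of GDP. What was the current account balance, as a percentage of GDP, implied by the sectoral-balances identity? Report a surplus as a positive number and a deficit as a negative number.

By the sectoral-balances identity, CA = (S_private - I) + (T - G).
Private balance = 13.7 - 17.9 = -4.2
Government balance (T - G) = -6.0
CA = -4.2 + (-6.0) = -10.2

-10.2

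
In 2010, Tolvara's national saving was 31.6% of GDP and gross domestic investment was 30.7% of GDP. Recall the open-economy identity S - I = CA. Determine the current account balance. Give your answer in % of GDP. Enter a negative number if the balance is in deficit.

0.9

S - I = CA (net lending to the rest of the world).
CA = S - I = 31.6 - 30.7 = 0.9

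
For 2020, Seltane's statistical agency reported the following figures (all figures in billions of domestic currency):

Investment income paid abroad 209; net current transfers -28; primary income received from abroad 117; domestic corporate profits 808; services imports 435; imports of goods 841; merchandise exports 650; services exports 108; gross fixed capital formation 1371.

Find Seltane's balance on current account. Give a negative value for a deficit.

-638

Goods balance = 650 - 841 = -191
Services balance = 108 - 435 = -327
Trade balance (goods + services) = -191 + (-327) = -518
Net primary income = 117 - 209 = -92
Net secondary income = -28
Current account = -518 + (-92) + (-28) = -638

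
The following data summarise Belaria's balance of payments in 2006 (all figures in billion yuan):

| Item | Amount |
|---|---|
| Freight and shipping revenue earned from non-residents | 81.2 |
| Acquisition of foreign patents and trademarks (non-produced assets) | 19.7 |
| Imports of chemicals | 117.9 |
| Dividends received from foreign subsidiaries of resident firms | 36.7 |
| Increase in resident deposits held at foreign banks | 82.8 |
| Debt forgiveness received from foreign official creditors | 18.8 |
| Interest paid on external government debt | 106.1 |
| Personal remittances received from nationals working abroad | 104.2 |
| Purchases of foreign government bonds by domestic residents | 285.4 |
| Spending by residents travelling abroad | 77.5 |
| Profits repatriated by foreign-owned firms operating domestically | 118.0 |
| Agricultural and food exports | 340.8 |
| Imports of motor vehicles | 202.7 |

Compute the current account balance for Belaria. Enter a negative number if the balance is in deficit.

Goods: -202.7 - 117.9 + 340.8 = 20.2
Services: 81.2 - 77.5 = 3.7
Primary income: 36.7 - 106.1 - 118.0 = -187.4
Secondary income: 104.2
Current account = 20.2 + 3.7 + (-187.4) + 104.2 = -59.3
(Excluded from the current account — capital account: acquisition of foreign patents and trademarks (non-produced assets) 19.7, debt forgiveness received from foreign official creditors 18.8; financial account: increase in resident deposits held at foreign banks 82.8, purchases of foreign government bonds by domestic residents 285.4.)

-59.3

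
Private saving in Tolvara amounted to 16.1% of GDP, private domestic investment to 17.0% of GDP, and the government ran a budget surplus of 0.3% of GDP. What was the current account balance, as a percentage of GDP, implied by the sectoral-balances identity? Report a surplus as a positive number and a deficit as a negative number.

By the sectoral-balances identity, CA = (S_private - I) + (T - G).
Private balance = 16.1 - 17.0 = -0.9
Government balance (T - G) = 0.3
CA = -0.9 + 0.3 = -0.6

-0.6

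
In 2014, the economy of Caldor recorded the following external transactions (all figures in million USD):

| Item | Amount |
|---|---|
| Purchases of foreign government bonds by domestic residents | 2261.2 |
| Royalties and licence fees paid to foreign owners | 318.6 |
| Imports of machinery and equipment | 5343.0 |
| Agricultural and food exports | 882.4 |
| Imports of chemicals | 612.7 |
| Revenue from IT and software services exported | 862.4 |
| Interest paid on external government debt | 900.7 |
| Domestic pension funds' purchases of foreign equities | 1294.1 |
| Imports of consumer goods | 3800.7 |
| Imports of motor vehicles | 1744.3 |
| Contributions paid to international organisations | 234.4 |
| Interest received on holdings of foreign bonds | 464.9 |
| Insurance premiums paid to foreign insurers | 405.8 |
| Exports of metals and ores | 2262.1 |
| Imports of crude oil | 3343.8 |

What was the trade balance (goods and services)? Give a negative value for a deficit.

Goods: 2262.1 - 3800.7 - 3343.8 - 5343.0 - 1744.3 + 882.4 - 612.7 = -11700.0
Services: -405.8 - 318.6 + 862.4 = 138.0
Trade balance = -11700.0 + 138.0 = -11562.0
(Excluded from the trade balance — financial account: purchases of foreign government bonds by domestic residents 2261.2, domestic pension funds' purchases of foreign equities 1294.1; primary income: interest paid on external government debt 900.7, interest received on holdings of foreign bonds 464.9; secondary income: contributions paid to international organisations 234.4.)

-11562.0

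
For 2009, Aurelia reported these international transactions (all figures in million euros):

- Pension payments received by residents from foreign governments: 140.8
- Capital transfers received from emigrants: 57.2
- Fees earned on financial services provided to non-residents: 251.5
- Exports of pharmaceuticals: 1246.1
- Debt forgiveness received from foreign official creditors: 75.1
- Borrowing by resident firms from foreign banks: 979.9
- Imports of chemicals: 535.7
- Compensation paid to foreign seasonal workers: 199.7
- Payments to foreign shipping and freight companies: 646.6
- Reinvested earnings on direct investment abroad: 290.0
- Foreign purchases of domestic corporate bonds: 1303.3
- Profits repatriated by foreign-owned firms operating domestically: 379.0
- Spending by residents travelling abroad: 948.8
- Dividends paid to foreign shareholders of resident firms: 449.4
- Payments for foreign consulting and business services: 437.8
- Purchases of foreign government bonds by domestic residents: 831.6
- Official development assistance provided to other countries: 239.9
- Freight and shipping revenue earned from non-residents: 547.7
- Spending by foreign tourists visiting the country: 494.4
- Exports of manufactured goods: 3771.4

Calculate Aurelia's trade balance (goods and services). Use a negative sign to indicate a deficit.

3742.2

Goods: -535.7 + 3771.4 + 1246.1 = 4481.8
Services: 547.7 + 251.5 + 494.4 - 437.8 - 646.6 - 948.8 = -739.6
Trade balance = 4481.8 + (-739.6) = 3742.2
(Excluded from the trade balance — secondary income: pension payments received by residents from foreign governments 140.8, official development assistance provided to other countries 239.9; capital account: capital transfers received from emigrants 57.2, debt forgiveness received from foreign official creditors 75.1; financial account: borrowing by resident firms from foreign banks 979.9, foreign purchases of domestic corporate bonds 1303.3, purchases of foreign government bonds by domestic residents 831.6; primary income: compensation paid to foreign seasonal workers 199.7, reinvested earnings on direct investment abroad 290.0, profits repatriated by foreign-owned firms operating domestically 379.0, dividends paid to foreign shareholders of resident firms 449.4.)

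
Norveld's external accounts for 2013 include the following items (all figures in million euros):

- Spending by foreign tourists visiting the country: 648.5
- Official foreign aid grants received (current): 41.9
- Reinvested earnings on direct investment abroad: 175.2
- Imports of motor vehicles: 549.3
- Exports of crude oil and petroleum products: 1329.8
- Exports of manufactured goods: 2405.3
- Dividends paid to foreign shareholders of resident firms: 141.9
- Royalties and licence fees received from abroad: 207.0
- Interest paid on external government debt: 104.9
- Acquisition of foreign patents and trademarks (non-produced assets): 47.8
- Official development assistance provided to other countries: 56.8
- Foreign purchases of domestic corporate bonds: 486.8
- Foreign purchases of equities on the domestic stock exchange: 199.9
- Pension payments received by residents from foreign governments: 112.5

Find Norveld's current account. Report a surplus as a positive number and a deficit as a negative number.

4067.3

Goods: -549.3 + 1329.8 + 2405.3 = 3185.8
Services: 648.5 + 207.0 = 855.5
Primary income: -141.9 - 104.9 + 175.2 = -71.6
Secondary income: 41.9 - 56.8 + 112.5 = 97.6
Current account = 3185.8 + 855.5 + (-71.6) + 97.6 = 4067.3
(Excluded from the current account — capital account: acquisition of foreign patents and trademarks (non-produced assets) 47.8; financial account: foreign purchases of domestic corporate bonds 486.8, foreign purchases of equities on the domestic stock exchange 199.9.)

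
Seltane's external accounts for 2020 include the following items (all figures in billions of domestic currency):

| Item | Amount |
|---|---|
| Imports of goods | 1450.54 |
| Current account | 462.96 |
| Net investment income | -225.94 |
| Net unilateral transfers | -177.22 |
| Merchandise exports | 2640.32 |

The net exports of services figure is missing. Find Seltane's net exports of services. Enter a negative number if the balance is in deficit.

-323.66

Current account = goods balance + services balance + net primary income + net secondary income
Sum of the known components = 786.62
Net exports of services = CA - (known components) = 462.96 - 786.62 = -323.66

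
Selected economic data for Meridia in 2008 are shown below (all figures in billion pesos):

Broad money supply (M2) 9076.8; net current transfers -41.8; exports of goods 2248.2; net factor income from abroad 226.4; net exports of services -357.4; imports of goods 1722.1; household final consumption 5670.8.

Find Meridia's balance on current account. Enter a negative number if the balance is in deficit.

Goods balance = 2248.2 - 1722.1 = 526.1
Services balance = -357.4
Trade balance (goods + services) = 526.1 + (-357.4) = 168.7
Net primary income = 226.4
Net secondary income = -41.8
Current account = 168.7 + 226.4 + (-41.8) = 353.3

353.3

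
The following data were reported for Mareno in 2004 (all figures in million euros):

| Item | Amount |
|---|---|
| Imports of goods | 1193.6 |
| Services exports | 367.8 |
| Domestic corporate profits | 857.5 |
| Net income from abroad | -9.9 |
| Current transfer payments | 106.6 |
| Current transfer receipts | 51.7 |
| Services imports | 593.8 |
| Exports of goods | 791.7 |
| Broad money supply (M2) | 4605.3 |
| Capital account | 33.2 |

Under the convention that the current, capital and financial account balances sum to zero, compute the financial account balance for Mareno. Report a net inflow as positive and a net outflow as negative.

659.5

Goods balance = 791.7 - 1193.6 = -401.9
Services balance = 367.8 - 593.8 = -226.0
Trade balance (goods + services) = -401.9 + (-226.0) = -627.9
Net primary income = -9.9
Net secondary income = 51.7 - 106.6 = -54.9
Current account = -627.9 + (-9.9) + (-54.9) = -692.7
Financial account = -(-692.7 + 33.2) = 659.5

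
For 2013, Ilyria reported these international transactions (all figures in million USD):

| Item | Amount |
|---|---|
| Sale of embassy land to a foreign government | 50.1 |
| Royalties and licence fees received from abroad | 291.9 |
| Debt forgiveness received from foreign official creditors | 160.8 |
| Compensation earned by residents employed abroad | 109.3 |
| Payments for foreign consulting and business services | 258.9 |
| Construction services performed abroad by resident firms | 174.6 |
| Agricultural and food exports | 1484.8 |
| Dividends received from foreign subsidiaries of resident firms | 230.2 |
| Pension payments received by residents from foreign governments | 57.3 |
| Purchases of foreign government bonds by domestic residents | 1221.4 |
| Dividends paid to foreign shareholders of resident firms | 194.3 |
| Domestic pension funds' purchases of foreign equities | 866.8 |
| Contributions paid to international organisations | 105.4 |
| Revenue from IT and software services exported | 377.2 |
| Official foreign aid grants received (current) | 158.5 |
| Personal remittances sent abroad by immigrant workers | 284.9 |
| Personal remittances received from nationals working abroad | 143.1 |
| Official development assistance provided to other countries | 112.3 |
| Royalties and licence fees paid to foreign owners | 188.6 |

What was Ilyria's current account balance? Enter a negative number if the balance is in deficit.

1882.5

Goods: 1484.8
Services: 174.6 + 377.2 - 188.6 - 258.9 + 291.9 = 396.2
Primary income: 109.3 - 194.3 + 230.2 = 145.2
Secondary income: -284.9 + 143.1 + 158.5 - 105.4 - 112.3 + 57.3 = -143.7
Current account = 1484.8 + 396.2 + 145.2 + (-143.7) = 1882.5
(Excluded from the current account — capital account: sale of embassy land to a foreign government 50.1, debt forgiveness received from foreign official creditors 160.8; financial account: purchases of foreign government bonds by domestic residents 1221.4, domestic pension funds' purchases of foreign equities 866.8.)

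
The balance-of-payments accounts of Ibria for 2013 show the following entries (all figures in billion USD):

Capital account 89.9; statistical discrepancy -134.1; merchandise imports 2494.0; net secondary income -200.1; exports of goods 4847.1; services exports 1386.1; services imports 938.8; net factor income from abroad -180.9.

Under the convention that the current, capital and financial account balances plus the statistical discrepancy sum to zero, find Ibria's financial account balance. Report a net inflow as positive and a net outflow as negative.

Goods balance = 4847.1 - 2494.0 = 2353.1
Services balance = 1386.1 - 938.8 = 447.3
Trade balance (goods + services) = 2353.1 + 447.3 = 2800.4
Net primary income = -180.9
Net secondary income = -200.1
Current account = 2800.4 + (-180.9) + (-200.1) = 2419.4
Financial account = -(2419.4 + 89.9 + (-134.1)) = -2375.2

-2375.2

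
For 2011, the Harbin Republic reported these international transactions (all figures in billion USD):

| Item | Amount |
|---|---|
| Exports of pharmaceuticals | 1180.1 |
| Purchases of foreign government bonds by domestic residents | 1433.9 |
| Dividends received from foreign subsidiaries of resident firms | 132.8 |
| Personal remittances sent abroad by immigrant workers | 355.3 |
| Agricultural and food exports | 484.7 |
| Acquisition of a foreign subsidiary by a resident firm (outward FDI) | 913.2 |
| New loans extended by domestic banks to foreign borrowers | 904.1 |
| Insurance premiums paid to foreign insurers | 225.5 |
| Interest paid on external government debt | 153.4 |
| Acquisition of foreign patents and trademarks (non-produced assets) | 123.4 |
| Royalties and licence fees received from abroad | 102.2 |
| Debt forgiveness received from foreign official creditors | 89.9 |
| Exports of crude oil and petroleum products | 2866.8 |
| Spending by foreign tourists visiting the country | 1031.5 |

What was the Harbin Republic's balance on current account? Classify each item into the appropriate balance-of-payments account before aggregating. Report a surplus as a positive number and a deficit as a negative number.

Goods: 484.7 + 1180.1 + 2866.8 = 4531.6
Services: 102.2 + 1031.5 - 225.5 = 908.2
Primary income: -153.4 + 132.8 = -20.6
Secondary income: -355.3
Current account = 4531.6 + 908.2 + (-20.6) + (-355.3) = 5063.9
(Excluded from the current account — financial account: purchases of foreign government bonds by domestic residents 1433.9, acquisition of a foreign subsidiary by a resident firm (outward FDI) 913.2, new loans extended by domestic banks to foreign borrowers 904.1; capital account: acquisition of foreign patents and trademarks (non-produced assets) 123.4, debt forgiveness received from foreign official creditors 89.9.)

5063.9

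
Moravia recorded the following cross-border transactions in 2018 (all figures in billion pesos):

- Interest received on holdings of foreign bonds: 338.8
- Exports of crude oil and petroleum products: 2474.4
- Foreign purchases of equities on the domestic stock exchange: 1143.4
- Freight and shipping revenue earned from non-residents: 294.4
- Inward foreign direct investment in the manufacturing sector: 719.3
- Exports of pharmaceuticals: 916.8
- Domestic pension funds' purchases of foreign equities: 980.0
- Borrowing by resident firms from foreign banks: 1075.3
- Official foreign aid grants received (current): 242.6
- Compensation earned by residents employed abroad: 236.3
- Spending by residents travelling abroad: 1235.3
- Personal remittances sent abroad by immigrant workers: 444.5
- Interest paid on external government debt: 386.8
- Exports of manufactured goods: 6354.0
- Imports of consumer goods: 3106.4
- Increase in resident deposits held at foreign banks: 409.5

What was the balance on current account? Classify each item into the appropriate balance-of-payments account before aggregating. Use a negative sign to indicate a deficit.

Goods: 916.8 + 2474.4 - 3106.4 + 6354.0 = 6638.8
Services: -1235.3 + 294.4 = -940.9
Primary income: 236.3 - 386.8 + 338.8 = 188.3
Secondary income: 242.6 - 444.5 = -201.9
Current account = 6638.8 + (-940.9) + 188.3 + (-201.9) = 5684.3
(Excluded from the current account — financial account: foreign purchases of equities on the domestic stock exchange 1143.4, inward foreign direct investment in the manufacturing sector 719.3, domestic pension funds' purchases of foreign equities 980.0, borrowing by resident firms from foreign banks 1075.3, increase in resident deposits held at foreign banks 409.5.)

5684.3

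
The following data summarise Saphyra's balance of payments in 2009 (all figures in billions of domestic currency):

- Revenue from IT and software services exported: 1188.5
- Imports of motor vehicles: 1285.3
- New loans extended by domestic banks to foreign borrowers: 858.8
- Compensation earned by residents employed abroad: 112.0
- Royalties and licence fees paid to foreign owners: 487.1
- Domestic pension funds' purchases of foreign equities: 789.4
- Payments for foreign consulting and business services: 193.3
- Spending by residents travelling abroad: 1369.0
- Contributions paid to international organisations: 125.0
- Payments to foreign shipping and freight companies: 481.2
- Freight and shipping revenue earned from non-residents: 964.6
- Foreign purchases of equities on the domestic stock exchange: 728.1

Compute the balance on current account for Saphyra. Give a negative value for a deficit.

Goods: -1285.3
Services: 1188.5 - 481.2 + 964.6 - 1369.0 - 193.3 - 487.1 = -377.5
Primary income: 112.0
Secondary income: -125.0
Current account = (-1285.3) + (-377.5) + 112.0 + (-125.0) = -1675.8
(Excluded from the current account — financial account: new loans extended by domestic banks to foreign borrowers 858.8, domestic pension funds' purchases of foreign equities 789.4, foreign purchases of equities on the domestic stock exchange 728.1.)

-1675.8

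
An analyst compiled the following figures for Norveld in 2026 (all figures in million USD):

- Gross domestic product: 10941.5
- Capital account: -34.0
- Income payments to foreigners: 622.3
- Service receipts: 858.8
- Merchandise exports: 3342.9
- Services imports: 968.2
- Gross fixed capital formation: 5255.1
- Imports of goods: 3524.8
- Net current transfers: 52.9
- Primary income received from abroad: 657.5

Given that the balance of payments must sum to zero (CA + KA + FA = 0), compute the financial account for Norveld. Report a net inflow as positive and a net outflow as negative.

237.2

Goods balance = 3342.9 - 3524.8 = -181.9
Services balance = 858.8 - 968.2 = -109.4
Trade balance (goods + services) = -181.9 + (-109.4) = -291.3
Net primary income = 657.5 - 622.3 = 35.2
Net secondary income = 52.9
Current account = -291.3 + 35.2 + 52.9 = -203.2
Financial account = -(-203.2 + (-34.0)) = 237.2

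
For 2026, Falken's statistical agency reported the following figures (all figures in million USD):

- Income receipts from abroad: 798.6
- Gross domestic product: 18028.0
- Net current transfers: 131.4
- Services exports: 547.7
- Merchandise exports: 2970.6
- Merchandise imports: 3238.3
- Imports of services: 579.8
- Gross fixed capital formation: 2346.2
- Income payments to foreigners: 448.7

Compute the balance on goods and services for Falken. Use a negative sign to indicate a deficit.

Goods balance = 2970.6 - 3238.3 = -267.7
Services balance = 547.7 - 579.8 = -32.1
Trade balance (goods + services) = -267.7 + (-32.1) = -299.8

-299.8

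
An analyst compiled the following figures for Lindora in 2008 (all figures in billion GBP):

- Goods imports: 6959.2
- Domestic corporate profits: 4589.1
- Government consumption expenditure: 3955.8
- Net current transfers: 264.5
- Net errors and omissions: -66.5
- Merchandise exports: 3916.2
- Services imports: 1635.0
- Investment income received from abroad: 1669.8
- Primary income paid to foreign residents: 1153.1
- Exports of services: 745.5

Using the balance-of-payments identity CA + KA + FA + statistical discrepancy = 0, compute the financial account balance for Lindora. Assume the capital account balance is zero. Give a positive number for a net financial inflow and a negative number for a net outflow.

3217.8

Goods balance = 3916.2 - 6959.2 = -3043.0
Services balance = 745.5 - 1635.0 = -889.5
Trade balance (goods + services) = -3043.0 + (-889.5) = -3932.5
Net primary income = 1669.8 - 1153.1 = 516.7
Net secondary income = 264.5
Current account = -3932.5 + 516.7 + 264.5 = -3151.3
Financial account = -(-3151.3 + (-66.5)) = 3217.8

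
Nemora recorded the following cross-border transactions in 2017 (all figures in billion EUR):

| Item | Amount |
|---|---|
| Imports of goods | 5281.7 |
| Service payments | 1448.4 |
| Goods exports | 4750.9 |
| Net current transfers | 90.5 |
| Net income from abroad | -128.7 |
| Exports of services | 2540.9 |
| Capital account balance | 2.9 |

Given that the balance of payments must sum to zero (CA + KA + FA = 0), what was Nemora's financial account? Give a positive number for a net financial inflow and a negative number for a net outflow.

Goods balance = 4750.9 - 5281.7 = -530.8
Services balance = 2540.9 - 1448.4 = 1092.5
Trade balance (goods + services) = -530.8 + 1092.5 = 561.7
Net primary income = -128.7
Net secondary income = 90.5
Current account = 561.7 + (-128.7) + 90.5 = 523.5
Financial account = -(523.5 + 2.9) = -526.4

-526.4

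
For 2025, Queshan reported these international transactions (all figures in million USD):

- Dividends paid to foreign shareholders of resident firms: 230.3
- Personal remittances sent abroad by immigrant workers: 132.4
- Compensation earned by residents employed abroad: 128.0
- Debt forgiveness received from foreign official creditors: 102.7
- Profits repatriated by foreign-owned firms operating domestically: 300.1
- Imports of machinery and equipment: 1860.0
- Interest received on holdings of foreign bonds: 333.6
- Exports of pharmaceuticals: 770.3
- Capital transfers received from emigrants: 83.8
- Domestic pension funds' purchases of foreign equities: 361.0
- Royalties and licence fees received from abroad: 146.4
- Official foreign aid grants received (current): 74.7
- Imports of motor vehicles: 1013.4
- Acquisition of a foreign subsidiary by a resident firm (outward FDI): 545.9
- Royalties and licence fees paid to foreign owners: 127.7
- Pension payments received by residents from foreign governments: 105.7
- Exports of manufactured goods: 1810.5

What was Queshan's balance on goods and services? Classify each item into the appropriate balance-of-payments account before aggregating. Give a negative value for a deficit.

-273.9

Goods: 1810.5 - 1860.0 + 770.3 - 1013.4 = -292.6
Services: 146.4 - 127.7 = 18.7
Trade balance = -292.6 + 18.7 = -273.9
(Excluded from the trade balance — primary income: dividends paid to foreign shareholders of resident firms 230.3, compensation earned by residents employed abroad 128.0, profits repatriated by foreign-owned firms operating domestically 300.1, interest received on holdings of foreign bonds 333.6; secondary income: personal remittances sent abroad by immigrant workers 132.4, official foreign aid grants received (current) 74.7, pension payments received by residents from foreign governments 105.7; capital account: debt forgiveness received from foreign official creditors 102.7, capital transfers received from emigrants 83.8; financial account: domestic pension funds' purchases of foreign equities 361.0, acquisition of a foreign subsidiary by a resident firm (outward FDI) 545.9.)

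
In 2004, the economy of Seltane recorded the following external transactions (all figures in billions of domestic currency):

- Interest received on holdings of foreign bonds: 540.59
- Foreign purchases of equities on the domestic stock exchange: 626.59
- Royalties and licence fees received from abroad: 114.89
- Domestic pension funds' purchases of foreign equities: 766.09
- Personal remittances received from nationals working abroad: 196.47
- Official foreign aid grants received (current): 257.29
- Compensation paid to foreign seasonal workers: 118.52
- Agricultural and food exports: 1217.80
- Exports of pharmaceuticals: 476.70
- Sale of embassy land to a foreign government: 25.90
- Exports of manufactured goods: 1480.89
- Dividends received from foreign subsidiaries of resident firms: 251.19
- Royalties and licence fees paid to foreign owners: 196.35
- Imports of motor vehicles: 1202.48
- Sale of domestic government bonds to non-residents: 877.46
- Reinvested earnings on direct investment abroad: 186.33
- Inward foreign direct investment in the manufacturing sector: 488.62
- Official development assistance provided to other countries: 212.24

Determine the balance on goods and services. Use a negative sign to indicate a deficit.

1891.45

Goods: 1480.89 + 1217.80 - 1202.48 + 476.70 = 1972.91
Services: -196.35 + 114.89 = -81.46
Trade balance = 1972.91 + (-81.46) = 1891.45
(Excluded from the trade balance — primary income: interest received on holdings of foreign bonds 540.59, compensation paid to foreign seasonal workers 118.52, dividends received from foreign subsidiaries of resident firms 251.19, reinvested earnings on direct investment abroad 186.33; financial account: foreign purchases of equities on the domestic stock exchange 626.59, domestic pension funds' purchases of foreign equities 766.09, sale of domestic government bonds to non-residents 877.46, inward foreign direct investment in the manufacturing sector 488.62; secondary income: personal remittances received from nationals working abroad 196.47, official foreign aid grants received (current) 257.29, official development assistance provided to other countries 212.24; capital account: sale of embassy land to a foreign government 25.90.)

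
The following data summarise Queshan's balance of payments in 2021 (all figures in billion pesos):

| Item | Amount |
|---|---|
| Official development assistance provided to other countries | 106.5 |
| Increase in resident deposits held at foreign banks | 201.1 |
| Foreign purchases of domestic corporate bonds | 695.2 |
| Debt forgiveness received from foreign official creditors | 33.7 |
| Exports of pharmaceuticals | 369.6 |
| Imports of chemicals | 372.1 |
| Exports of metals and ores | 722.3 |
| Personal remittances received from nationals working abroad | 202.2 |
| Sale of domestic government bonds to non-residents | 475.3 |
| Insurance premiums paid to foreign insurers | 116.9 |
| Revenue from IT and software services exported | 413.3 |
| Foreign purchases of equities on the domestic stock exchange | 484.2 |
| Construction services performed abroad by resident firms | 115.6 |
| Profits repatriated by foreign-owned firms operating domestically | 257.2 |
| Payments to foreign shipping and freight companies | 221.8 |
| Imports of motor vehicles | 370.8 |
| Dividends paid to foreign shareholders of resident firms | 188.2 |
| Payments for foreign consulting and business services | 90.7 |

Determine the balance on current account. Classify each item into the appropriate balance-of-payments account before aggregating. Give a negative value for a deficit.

Goods: -372.1 + 722.3 + 369.6 - 370.8 = 349.0
Services: 413.3 - 90.7 + 115.6 - 221.8 - 116.9 = 99.5
Primary income: -257.2 - 188.2 = -445.4
Secondary income: -106.5 + 202.2 = 95.7
Current account = 349.0 + 99.5 + (-445.4) + 95.7 = 98.8
(Excluded from the current account — financial account: increase in resident deposits held at foreign banks 201.1, foreign purchases of domestic corporate bonds 695.2, sale of domestic government bonds to non-residents 475.3, foreign purchases of equities on the domestic stock exchange 484.2; capital account: debt forgiveness received from foreign official creditors 33.7.)

98.8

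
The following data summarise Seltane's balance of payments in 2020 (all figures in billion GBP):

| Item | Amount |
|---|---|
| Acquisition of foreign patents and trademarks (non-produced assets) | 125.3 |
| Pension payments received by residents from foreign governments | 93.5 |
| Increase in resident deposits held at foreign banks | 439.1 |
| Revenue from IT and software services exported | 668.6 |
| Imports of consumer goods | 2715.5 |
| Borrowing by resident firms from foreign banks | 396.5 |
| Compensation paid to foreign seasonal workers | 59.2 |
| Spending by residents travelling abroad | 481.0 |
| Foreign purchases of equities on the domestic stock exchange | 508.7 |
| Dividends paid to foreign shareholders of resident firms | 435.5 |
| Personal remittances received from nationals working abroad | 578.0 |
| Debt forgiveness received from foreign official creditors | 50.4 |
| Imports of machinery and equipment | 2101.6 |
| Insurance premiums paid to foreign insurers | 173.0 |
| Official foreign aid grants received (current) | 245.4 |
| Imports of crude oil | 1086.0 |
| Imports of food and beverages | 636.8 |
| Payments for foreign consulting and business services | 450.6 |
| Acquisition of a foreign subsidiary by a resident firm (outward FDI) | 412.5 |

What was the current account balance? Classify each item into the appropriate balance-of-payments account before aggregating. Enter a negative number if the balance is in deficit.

Goods: -2715.5 - 2101.6 - 636.8 - 1086.0 = -6539.9
Services: -450.6 - 173.0 + 668.6 - 481.0 = -436.0
Primary income: -435.5 - 59.2 = -494.7
Secondary income: 93.5 + 245.4 + 578.0 = 916.9
Current account = (-6539.9) + (-436.0) + (-494.7) + 916.9 = -6553.7
(Excluded from the current account — capital account: acquisition of foreign patents and trademarks (non-produced assets) 125.3, debt forgiveness received from foreign official creditors 50.4; financial account: increase in resident deposits held at foreign banks 439.1, borrowing by resident firms from foreign banks 396.5, foreign purchases of equities on the domestic stock exchange 508.7, acquisition of a foreign subsidiary by a resident firm (outward FDI) 412.5.)

-6553.7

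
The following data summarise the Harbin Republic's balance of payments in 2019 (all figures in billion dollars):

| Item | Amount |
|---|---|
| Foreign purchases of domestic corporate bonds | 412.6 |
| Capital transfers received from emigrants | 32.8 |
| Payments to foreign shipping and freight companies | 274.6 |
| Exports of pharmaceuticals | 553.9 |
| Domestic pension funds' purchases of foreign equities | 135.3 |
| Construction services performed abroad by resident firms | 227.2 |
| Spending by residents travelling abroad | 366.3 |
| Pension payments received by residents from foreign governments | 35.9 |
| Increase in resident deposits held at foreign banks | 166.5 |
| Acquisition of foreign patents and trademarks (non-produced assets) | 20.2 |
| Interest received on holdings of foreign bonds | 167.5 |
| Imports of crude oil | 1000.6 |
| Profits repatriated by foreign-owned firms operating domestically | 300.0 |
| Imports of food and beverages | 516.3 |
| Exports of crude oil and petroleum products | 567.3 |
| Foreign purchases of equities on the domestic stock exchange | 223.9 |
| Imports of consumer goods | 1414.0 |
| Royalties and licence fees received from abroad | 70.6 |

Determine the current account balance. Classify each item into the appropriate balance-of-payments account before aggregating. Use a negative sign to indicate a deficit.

-2249.4

Goods: -1414.0 + 553.9 + 567.3 - 1000.6 - 516.3 = -1809.7
Services: -366.3 + 227.2 + 70.6 - 274.6 = -343.1
Primary income: 167.5 - 300.0 = -132.5
Secondary income: 35.9
Current account = (-1809.7) + (-343.1) + (-132.5) + 35.9 = -2249.4
(Excluded from the current account — financial account: foreign purchases of domestic corporate bonds 412.6, domestic pension funds' purchases of foreign equities 135.3, increase in resident deposits held at foreign banks 166.5, foreign purchases of equities on the domestic stock exchange 223.9; capital account: capital transfers received from emigrants 32.8, acquisition of foreign patents and trademarks (non-produced assets) 20.2.)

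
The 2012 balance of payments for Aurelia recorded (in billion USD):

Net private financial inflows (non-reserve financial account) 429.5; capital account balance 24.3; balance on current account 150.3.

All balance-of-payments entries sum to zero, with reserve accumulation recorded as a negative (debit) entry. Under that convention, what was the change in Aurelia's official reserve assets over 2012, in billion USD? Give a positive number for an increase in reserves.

Official reserve transactions balance = -(150.3 + 24.3 + 429.5) = -604.1
An accumulation of reserves is recorded as a debit (negative entry), so the change in the stock of reserves is the negative of that balance.
Change in official reserves = -(-604.1) = 604.1

604.1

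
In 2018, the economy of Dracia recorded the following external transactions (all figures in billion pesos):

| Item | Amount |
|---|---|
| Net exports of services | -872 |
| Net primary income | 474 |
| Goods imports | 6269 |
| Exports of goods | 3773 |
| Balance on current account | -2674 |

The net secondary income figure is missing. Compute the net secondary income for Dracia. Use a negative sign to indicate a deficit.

220

Current account = goods balance + services balance + net primary income + net secondary income
Sum of the known components = -2894
Net secondary income = CA - (known components) = -2674 - (-2894) = 220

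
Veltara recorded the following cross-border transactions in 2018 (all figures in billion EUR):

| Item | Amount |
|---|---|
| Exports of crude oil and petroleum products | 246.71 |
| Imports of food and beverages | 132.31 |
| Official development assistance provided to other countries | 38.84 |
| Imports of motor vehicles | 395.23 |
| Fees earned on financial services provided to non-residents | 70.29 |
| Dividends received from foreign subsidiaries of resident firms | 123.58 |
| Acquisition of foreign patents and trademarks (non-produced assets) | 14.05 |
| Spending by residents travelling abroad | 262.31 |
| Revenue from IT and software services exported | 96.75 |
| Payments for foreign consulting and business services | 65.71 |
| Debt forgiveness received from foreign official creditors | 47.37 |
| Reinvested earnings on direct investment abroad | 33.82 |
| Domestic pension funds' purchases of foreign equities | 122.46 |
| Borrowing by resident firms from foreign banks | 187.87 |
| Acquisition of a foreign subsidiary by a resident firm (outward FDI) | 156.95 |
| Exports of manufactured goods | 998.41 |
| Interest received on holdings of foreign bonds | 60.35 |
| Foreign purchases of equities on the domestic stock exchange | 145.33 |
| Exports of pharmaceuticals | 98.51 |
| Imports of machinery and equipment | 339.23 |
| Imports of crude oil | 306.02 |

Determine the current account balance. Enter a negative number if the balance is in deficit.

Goods: -132.31 - 306.02 - 339.23 + 246.71 + 98.51 - 395.23 + 998.41 = 170.84
Services: -65.71 + 96.75 - 262.31 + 70.29 = -160.98
Primary income: 33.82 + 123.58 + 60.35 = 217.75
Secondary income: -38.84
Current account = 170.84 + (-160.98) + 217.75 + (-38.84) = 188.77
(Excluded from the current account — capital account: acquisition of foreign patents and trademarks (non-produced assets) 14.05, debt forgiveness received from foreign official creditors 47.37; financial account: domestic pension funds' purchases of foreign equities 122.46, borrowing by resident firms from foreign banks 187.87, acquisition of a foreign subsidiary by a resident firm (outward FDI) 156.95, foreign purchases of equities on the domestic stock exchange 145.33.)

188.77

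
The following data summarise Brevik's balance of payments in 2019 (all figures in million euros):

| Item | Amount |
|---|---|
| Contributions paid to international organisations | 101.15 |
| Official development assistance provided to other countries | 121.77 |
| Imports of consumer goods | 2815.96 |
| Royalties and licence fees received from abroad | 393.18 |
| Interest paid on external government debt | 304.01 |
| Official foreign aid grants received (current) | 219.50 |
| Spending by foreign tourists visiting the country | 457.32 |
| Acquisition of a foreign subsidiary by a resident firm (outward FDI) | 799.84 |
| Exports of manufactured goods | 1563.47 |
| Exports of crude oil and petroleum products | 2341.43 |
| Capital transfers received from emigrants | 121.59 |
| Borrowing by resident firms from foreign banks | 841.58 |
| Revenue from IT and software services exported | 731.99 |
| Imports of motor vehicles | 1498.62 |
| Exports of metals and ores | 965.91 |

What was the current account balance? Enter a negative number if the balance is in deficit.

1831.29

Goods: -2815.96 + 965.91 + 2341.43 + 1563.47 - 1498.62 = 556.23
Services: 457.32 + 731.99 + 393.18 = 1582.49
Primary income: -304.01
Secondary income: -121.77 + 219.50 - 101.15 = -3.42
Current account = 556.23 + 1582.49 + (-304.01) + (-3.42) = 1831.29
(Excluded from the current account — financial account: acquisition of a foreign subsidiary by a resident firm (outward FDI) 799.84, borrowing by resident firms from foreign banks 841.58; capital account: capital transfers received from emigrants 121.59.)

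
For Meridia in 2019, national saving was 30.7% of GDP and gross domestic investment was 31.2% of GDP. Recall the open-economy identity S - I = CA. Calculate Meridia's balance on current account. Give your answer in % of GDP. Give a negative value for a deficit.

CA = S - I = 30.7 - 31.2 = -0.5

-0.5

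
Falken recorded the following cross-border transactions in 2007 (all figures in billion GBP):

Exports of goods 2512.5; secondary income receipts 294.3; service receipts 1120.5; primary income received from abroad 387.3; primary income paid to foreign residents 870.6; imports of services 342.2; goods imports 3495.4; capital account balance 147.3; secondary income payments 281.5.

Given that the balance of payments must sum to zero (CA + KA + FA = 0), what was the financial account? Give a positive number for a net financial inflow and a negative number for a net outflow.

Goods balance = 2512.5 - 3495.4 = -982.9
Services balance = 1120.5 - 342.2 = 778.3
Trade balance (goods + services) = -982.9 + 778.3 = -204.6
Net primary income = 387.3 - 870.6 = -483.3
Net secondary income = 294.3 - 281.5 = 12.8
Current account = -204.6 + (-483.3) + 12.8 = -675.1
Financial account = -(-675.1 + 147.3) = 527.8

527.8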